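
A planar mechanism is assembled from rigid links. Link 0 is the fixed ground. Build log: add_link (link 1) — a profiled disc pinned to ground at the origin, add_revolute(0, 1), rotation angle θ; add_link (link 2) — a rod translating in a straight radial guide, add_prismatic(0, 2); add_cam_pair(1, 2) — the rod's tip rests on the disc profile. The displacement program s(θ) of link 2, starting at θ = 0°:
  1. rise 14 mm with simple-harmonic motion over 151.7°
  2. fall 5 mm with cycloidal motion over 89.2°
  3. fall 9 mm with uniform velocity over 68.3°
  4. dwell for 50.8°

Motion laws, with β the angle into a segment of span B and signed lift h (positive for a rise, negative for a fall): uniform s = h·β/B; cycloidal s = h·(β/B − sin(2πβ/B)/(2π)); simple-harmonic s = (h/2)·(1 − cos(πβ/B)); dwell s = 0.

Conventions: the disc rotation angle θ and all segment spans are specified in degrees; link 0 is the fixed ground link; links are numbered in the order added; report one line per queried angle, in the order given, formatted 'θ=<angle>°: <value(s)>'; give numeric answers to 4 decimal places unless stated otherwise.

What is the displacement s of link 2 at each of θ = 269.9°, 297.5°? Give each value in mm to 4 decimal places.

seg 1 [0°–151.7°] simple-harmonic, h=14: full span → s += 14 → s = 14.0000
seg 2 [151.7°–240.9°] cycloidal, h=-5: full span → s += -5 → s = 9.0000
seg 3 [240.9°–309.2°] uniform, h=-9: θ=269.9° here. β=29, B=68.3. -9·29/68.3 = -3.8214 → s = 5.1786
seg 3 [240.9°–309.2°] uniform, h=-9: θ=297.5° here. β=56.6, B=68.3. -9·56.6/68.3 = -7.4583 → s = 1.5417

θ=269.9°: 5.1786
θ=297.5°: 1.5417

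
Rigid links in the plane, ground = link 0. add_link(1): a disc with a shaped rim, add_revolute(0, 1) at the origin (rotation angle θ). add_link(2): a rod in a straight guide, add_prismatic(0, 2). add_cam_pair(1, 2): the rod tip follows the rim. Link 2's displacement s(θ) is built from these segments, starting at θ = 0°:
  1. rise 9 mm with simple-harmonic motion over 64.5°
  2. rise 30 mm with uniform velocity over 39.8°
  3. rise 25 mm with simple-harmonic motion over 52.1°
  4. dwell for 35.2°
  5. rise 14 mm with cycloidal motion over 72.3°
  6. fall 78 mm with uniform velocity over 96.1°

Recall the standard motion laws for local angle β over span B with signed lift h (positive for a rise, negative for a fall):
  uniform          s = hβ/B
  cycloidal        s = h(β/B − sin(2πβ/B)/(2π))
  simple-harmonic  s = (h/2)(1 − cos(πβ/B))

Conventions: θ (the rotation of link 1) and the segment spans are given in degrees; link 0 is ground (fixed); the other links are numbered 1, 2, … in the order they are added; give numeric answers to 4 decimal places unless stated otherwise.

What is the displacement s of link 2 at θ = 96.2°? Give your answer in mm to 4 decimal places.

segment 1 (0° to 64.5°, simple-harmonic, h = 9) is passed completely: s = 0.0000 + (9) = 9.0000
θ = 96.2° falls in segment 2 (64.5° to 104.3°, uniform, h = 30): β = 96.2 − 64.5 = 31.7°, B = 39.8°; Δs = 30·31.7/39.8 = 23.8945; s = 9.0000 + 23.8945 = 32.8945

32.8945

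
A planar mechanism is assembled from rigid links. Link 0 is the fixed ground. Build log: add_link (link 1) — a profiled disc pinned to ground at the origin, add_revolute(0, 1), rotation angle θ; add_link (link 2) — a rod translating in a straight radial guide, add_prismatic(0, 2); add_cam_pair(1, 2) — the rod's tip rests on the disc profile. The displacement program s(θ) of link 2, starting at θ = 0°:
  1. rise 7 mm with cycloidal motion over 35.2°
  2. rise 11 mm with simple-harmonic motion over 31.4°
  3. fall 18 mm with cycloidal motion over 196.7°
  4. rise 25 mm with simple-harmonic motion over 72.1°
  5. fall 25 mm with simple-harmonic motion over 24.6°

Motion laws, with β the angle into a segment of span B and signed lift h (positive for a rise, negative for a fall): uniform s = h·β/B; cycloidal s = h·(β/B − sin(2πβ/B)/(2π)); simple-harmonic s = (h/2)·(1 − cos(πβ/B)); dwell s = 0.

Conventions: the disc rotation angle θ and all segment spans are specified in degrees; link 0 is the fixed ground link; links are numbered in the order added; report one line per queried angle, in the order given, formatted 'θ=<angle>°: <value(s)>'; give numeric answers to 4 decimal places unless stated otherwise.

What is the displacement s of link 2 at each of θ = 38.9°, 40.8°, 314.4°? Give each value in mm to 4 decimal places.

seg 1 [0°–35.2°] cycloidal, h=7: full span → s += 7 → s = 7.0000
seg 2 [35.2°–66.6°] simple-harmonic, h=11: θ=38.9° here. β=3.7, B=31.4. 11/2·(1 − cos(π·0.1178)) = 0.3726 → s = 7.3726
seg 2 [35.2°–66.6°] simple-harmonic, h=11: θ=40.8° here. β=5.6, B=31.4. 11/2·(1 − cos(π·0.1783)) = 0.8409 → s = 7.8409
seg 2 [35.2°–66.6°] simple-harmonic, h=11: full span → s += 11 → s = 18.0000
seg 3 [66.6°–263.3°] cycloidal, h=-18: full span → s += -18 → s = 0.0000
seg 4 [263.3°–335.4°] simple-harmonic, h=25: θ=314.4° here. β=51.1, B=72.1. 25/2·(1 − cos(π·0.7087)) = 20.1221 → s = 20.1221

θ=38.9°: 7.3726
θ=40.8°: 7.8409
θ=314.4°: 20.1221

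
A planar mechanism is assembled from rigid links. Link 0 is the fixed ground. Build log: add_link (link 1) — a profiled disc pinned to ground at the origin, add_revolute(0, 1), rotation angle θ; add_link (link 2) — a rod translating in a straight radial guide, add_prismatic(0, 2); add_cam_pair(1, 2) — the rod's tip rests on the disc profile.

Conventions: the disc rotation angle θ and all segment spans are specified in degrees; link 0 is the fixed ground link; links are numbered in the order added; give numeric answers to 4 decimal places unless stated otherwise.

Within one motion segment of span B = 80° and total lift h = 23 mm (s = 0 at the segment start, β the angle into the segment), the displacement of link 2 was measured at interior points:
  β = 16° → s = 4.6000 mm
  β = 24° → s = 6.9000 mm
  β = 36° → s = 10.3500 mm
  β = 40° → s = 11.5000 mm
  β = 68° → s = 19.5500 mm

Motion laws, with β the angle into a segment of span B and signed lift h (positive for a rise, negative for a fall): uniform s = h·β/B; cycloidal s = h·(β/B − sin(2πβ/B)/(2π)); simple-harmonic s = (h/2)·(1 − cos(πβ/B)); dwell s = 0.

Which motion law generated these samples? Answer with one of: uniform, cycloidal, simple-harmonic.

candidates at β/B = r: uniform s = h·r (linear in β); cycloidal s = h·(r − sin(2πr)/(2π)); simple-harmonic s = (h/2)(1 − cos(πr))
β=16°: printed 4.6000 | uniform 4.6000, cycloidal 1.1186, simple-harmonic 2.1963
β=24°: printed 6.9000 | uniform 6.9000, cycloidal 3.4186, simple-harmonic 4.7405
β=36°: printed 10.3500 | uniform 10.3500, cycloidal 9.2188, simple-harmonic 9.7010
β=40°: printed 11.5000 | uniform 11.5000, cycloidal 11.5000, simple-harmonic 11.5000
β=68°: printed 19.5500 | uniform 19.5500, cycloidal 22.5115, simple-harmonic 21.7466
only one law matches every sample → uniform

uniform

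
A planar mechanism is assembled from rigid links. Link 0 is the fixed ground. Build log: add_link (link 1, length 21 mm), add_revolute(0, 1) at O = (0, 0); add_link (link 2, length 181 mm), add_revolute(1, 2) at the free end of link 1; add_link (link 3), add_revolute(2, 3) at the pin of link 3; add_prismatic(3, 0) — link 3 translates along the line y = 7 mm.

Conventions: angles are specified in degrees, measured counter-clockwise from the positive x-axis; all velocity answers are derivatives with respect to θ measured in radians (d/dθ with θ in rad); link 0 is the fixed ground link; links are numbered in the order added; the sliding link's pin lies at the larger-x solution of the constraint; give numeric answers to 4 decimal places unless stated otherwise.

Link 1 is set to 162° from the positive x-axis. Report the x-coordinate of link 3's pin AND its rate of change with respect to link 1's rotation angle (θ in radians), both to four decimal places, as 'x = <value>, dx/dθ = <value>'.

geometry: r = 21 mm, L = 181 mm, e = 7 mm
crank pin P = (r cos θ, r sin θ) = (-19.972187, 6.489357)
h = r sin θ − e = 6.489357 − 7 = -0.510643
x = r cos θ + √(L² − h²) = -19.972187 + 180.999280 = 161.027093
dx/dθ = −r sin θ − h·r cos θ/√(L² − h²) (θ in radians; h = -0.510643) = -6.545703

x = 161.0271, dx/dθ = -6.5457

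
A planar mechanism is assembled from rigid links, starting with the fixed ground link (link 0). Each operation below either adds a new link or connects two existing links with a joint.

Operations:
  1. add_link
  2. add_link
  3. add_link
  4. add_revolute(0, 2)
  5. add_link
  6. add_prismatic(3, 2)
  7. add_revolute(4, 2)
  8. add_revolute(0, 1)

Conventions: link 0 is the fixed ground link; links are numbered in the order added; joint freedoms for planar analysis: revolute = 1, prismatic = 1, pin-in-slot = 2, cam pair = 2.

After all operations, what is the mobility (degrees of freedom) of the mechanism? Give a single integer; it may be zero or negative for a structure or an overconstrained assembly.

link 0 = ground. State L|J1|J2 = 1|0|0
+link1  2|0|0
+link2  3|0|0
+link3  4|0|0
R(0,2) f=1→J1  4|1|0
+link4  5|1|0
P(3,2) f=1→J1  5|2|0
R(4,2) f=1→J1  5|3|0
R(0,1) f=1→J1  5|4|0
M = 3(5−1)−2·4−0 = 12−8−0 = 4

M = 4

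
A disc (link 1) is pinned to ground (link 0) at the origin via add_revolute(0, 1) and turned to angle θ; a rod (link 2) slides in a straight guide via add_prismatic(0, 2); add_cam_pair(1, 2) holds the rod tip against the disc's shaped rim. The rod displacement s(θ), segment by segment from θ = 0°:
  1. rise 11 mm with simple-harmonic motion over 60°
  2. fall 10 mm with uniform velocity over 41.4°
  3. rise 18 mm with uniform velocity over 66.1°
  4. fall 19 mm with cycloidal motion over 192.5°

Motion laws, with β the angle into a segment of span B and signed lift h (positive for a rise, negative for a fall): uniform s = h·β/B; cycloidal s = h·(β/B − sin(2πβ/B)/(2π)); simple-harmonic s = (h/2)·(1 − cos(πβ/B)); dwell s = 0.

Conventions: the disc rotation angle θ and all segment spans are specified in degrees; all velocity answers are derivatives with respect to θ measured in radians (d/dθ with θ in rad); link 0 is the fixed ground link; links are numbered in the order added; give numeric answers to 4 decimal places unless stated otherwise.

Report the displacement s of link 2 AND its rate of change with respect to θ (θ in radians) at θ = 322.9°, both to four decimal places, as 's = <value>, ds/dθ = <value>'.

segment 1 (0° to 60°, simple-harmonic, h = 11) is passed completely: s = 0.0000 + (11) = 11.0000
segment 2 (60° to 101.4°, uniform, h = -10) is passed completely: s = 11.0000 + (-10) = 1.0000
segment 3 (101.4° to 167.5°, uniform, h = 18) is passed completely: s = 1.0000 + (18) = 19.0000
θ = 322.9° falls in segment 4 (167.5° to 360°, cycloidal, h = -19): β = 322.9 − 167.5 = 155.4°, B = 192.5°; Δs = -19·(0.8073 − sin(2π·0.8073)/(2π)) = -18.1684; s = 19.0000 − 18.1684 = 0.8316
velocity in seg [167.5°–360°] (cycloidal), θ in radians: β = 155.4° = 2.7122 rad, B = 192.5° = 3.3598 rad; ds/dθ = (h/B)(1 − cos(2πβ/B)) = ((-19)/3.3598)(1 − cos(2π·0.8073)) = -3.663765 mm/rad

s = 0.8316, ds/dθ = -3.6638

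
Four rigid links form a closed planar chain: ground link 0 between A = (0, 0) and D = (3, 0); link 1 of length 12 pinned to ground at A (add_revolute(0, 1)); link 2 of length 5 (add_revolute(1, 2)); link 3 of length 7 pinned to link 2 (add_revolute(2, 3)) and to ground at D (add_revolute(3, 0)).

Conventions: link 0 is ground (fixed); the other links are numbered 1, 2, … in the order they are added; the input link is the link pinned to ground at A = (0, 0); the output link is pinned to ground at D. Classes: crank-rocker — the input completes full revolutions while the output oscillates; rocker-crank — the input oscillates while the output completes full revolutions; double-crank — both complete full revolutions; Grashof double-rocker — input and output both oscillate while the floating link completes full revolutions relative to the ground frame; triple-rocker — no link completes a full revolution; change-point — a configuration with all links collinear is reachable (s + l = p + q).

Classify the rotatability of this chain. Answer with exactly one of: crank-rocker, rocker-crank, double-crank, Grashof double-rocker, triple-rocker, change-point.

lengths: ground=3, input=12, coupler=5, output=7
sorted: s=3 (shortest), l=12 (longest), p+q=12
s + l = 15 vs p + q = 12
s + l > p + q → non-Grashof → no link fully rotates → triple-rocker

triple-rocker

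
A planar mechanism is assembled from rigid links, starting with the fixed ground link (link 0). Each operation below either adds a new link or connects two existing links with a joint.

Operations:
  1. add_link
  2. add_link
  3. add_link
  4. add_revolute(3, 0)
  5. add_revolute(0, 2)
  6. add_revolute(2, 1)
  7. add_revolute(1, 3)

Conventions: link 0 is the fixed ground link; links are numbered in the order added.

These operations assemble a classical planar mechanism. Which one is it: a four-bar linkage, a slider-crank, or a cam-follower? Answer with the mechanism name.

links: 4 (incl. ground); joints: 4 revolute, 0 prismatic, 0 higher (cam) pair, forming one closed loop
4 links in a single 4R loop → four-bar linkage

four-bar linkage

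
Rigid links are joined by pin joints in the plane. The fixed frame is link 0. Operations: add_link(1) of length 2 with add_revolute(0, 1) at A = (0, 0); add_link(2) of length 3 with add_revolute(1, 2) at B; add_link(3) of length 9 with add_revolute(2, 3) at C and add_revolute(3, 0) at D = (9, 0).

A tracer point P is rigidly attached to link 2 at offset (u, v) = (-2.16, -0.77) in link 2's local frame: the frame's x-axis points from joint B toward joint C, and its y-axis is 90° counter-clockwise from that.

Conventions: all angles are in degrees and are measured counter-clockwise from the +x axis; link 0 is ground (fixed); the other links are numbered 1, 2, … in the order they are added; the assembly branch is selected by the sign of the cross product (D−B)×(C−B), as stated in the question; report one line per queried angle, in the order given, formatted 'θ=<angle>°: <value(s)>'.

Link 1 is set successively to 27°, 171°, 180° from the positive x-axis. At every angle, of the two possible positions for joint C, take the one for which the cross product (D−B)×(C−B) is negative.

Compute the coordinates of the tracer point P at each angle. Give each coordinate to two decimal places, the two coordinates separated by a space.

A=(0,0), D=(9.00,0)
θ=27°: B = A + 2.00·(cos27°, sin27°) = (1.7820, 0.9080)
θ=27°: |BD| = 7.2749
θ=27°: circle(B,3.00) ∩ circle(D,9.00): a=-1.3111, h=2.6983
θ=27°:   candidates: C₊=(0.8179,3.7489) cross=19.630; C₋=(0.1444,-1.6056) cross=-19.630
θ=27°:   branch - wants cross < 0 → take C=(0.1444,-1.6056) (cross=-19.630)
θ=27°: ex = (C−B)/|BC| = (-0.5459,-0.8379); ey = (0.8379,-0.5459)
θ=27°: P = B + -2.16·ex + -0.77·ey = (2.3160,3.1381)
θ=171°: B = A + 2.00·(cos171°, sin171°) = (-1.9754, 0.3129)
θ=171°: |BD| = 10.9798
θ=171°: circle(B,3.00) ∩ circle(D,9.00): a=2.2112, h=2.0275
θ=171°:   candidates: C₊=(0.2927,2.2765) cross=22.261; C₋=(0.1771,-1.7768) cross=-22.261
θ=171°:   branch - wants cross < 0 → take C=(0.1771,-1.7768) (cross=-22.261)
θ=171°: ex = (C−B)/|BC| = (0.7175,-0.6966); ey = (0.6966,0.7175)
θ=171°: P = B + -2.16·ex + -0.77·ey = (-4.0615,1.2650)
θ=180°: B = A + 2.00·(cos180°, sin180°) = (-2.0000, 0.0000)
θ=180°: |BD| = 11.0000
θ=180°: circle(B,3.00) ∩ circle(D,9.00): a=2.2273, h=2.0098
θ=180°:   candidates: C₊=(0.2273,2.0098) cross=22.108; C₋=(0.2273,-2.0098) cross=-22.108
θ=180°:   branch - wants cross < 0 → take C=(0.2273,-2.0098) (cross=-22.108)
θ=180°: ex = (C−B)/|BC| = (0.7424,-0.6699); ey = (0.6699,0.7424)
θ=180°: P = B + -2.16·ex + -0.77·ey = (-4.1195,0.8754)

θ=27°: 2.32 3.14
θ=171°: -4.06 1.26
θ=180°: -4.12 0.88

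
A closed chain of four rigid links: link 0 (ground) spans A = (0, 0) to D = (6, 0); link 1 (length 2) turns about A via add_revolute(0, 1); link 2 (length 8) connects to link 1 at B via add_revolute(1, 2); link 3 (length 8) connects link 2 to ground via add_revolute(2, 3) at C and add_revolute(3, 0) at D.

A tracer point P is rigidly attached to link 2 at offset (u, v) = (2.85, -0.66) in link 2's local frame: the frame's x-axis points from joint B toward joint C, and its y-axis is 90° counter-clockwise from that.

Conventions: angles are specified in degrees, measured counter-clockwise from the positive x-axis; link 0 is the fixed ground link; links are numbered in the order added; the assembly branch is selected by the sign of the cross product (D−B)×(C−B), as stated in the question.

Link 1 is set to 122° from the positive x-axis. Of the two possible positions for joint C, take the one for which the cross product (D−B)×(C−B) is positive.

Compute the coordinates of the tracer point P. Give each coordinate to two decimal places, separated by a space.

A=(0,0), D=(6.00,0)
B = A + 2.00·(cos122°, sin122°) = (-1.0598, 1.6961)
|BD| = 7.2607
circle(B,8.00) ∩ circle(D,8.00): a=3.6304, h=7.1288
  candidates: C₊=(4.1354,7.7797) cross=51.761; C₋=(0.8048,-6.0836) cross=-51.761
  branch + wants cross > 0 → take C=(4.1354,7.7797) (cross=51.761)
ex = (C−B)/|BC| = (0.6494,0.7604); ey = (-0.7604,0.6494)
P = B + 2.85·ex + -0.66·ey = (1.2928,3.4348)

1.29 3.43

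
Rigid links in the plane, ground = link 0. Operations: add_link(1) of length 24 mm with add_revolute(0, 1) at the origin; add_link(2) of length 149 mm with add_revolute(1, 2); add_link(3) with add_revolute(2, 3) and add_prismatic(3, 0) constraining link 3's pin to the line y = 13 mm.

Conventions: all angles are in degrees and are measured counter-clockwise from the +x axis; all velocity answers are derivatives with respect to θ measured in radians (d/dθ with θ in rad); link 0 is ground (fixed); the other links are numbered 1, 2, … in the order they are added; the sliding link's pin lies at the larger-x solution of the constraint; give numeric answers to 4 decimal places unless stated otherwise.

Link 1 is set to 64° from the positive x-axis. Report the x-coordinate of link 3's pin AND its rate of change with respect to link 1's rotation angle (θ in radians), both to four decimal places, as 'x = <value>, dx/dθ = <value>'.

geometry: r = 24 mm, L = 149 mm, e = 13 mm
crank pin P = (r cos θ, r sin θ) = (10.520908, 21.571057)
h = r sin θ − e = 21.571057 − 13 = 8.571057
x = r cos θ + √(L² − h²) = 10.520908 + 148.753276 = 159.274183
dx/dθ = −r sin θ − h·r cos θ/√(L² − h²) (θ in radians; h = 8.571057) = -22.177264

x = 159.2742, dx/dθ = -22.1773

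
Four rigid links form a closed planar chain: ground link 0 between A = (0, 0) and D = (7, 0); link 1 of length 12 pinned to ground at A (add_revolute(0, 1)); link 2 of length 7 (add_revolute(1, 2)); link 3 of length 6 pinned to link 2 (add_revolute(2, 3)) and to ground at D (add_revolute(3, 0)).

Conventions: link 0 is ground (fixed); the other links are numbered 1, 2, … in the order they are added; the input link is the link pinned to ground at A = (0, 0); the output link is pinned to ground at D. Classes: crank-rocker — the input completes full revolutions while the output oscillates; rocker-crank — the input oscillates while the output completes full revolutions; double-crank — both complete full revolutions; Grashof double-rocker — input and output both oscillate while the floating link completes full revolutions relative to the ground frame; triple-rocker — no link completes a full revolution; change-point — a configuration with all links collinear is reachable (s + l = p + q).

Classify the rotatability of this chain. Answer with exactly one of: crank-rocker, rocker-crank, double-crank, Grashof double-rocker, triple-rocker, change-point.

lengths: ground=7, input=12, coupler=7, output=6
sorted: s=6 (shortest), l=12 (longest), p+q=14
s + l = 18 vs p + q = 14
s + l > p + q → non-Grashof → no link fully rotates → triple-rocker

triple-rocker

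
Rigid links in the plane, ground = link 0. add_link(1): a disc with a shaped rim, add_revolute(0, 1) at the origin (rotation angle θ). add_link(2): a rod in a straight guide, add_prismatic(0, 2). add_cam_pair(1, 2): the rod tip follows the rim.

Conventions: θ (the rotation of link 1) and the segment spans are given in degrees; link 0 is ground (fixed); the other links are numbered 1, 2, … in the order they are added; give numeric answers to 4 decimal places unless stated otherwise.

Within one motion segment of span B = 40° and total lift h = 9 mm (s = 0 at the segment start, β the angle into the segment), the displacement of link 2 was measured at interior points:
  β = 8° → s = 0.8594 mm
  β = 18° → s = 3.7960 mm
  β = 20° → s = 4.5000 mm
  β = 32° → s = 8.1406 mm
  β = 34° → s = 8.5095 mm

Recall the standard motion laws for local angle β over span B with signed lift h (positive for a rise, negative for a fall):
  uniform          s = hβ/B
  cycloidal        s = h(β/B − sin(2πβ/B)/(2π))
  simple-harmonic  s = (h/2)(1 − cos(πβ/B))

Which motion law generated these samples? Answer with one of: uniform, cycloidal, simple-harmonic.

candidates at β/B = r: uniform s = h·r (linear in β); cycloidal s = h·(r − sin(2πr)/(2π)); simple-harmonic s = (h/2)(1 − cos(πr))
β=8°: printed 0.8594 | uniform 1.8000, cycloidal 0.4377, simple-harmonic 0.8594
β=18°: printed 3.7960 | uniform 4.0500, cycloidal 3.6074, simple-harmonic 3.7960
β=20°: printed 4.5000 | uniform 4.5000, cycloidal 4.5000, simple-harmonic 4.5000
β=32°: printed 8.1406 | uniform 7.2000, cycloidal 8.5623, simple-harmonic 8.1406
β=34°: printed 8.5095 | uniform 7.6500, cycloidal 8.8088, simple-harmonic 8.5095
only one law matches every sample → simple-harmonic

simple-harmonic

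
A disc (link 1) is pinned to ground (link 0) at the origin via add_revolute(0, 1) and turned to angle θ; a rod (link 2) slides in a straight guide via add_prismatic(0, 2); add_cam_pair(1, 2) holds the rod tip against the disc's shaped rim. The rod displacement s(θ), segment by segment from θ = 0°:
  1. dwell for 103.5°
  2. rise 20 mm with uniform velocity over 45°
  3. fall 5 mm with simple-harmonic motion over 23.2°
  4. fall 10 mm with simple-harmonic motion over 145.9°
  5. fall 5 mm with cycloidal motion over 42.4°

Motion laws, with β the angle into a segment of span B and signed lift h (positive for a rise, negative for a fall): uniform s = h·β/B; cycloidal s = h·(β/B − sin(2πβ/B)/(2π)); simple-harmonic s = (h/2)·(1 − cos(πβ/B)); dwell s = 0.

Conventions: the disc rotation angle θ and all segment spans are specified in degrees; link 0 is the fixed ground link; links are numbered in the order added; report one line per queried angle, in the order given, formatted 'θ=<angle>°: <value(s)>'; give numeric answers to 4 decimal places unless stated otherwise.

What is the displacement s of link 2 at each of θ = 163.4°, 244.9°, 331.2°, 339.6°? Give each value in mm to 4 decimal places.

segment 1 (0° to 103.5°, dwell): s unchanged at 0.0000
segment 2 (103.5° to 148.5°, uniform, h = 20) is passed completely: s = 0.0000 + (20) = 20.0000
θ = 163.4° falls in segment 3 (148.5° to 171.7°, simple-harmonic, h = -5): β = 163.4 − 148.5 = 14.9°, B = 23.2°; Δs = -5/2·(1 − cos(π·0.6422)) = -3.5804; s = 20.0000 − 3.5804 = 16.4196
segment 3 (148.5° to 171.7°, simple-harmonic, h = -5) is passed completely: s = 20.0000 + (-5) = 15.0000
θ = 244.9° falls in segment 4 (171.7° to 317.6°, simple-harmonic, h = -10): β = 244.9 − 171.7 = 73.2°, B = 145.9°; Δs = -10/2·(1 − cos(π·0.5017)) = -5.0269; s = 15.0000 − 5.0269 = 9.9731
segment 4 (171.7° to 317.6°, simple-harmonic, h = -10) is passed completely: s = 15.0000 + (-10) = 5.0000
θ = 331.2° falls in segment 5 (317.6° to 360°, cycloidal, h = -5): β = 331.2 − 317.6 = 13.6°, B = 42.4°; Δs = -5·(0.3208 − sin(2π·0.3208)/(2π)) = -0.8853; s = 5.0000 − 0.8853 = 4.1147
θ = 339.6° falls in segment 5 (317.6° to 360°, cycloidal, h = -5): β = 339.6 − 317.6 = 22°, B = 42.4°; Δs = -5·(0.5189 − sin(2π·0.5189)/(2π)) = -2.6885; s = 5.0000 − 2.6885 = 2.3115

θ=163.4°: 16.4196
θ=244.9°: 9.9731
θ=331.2°: 4.1147
θ=339.6°: 2.3115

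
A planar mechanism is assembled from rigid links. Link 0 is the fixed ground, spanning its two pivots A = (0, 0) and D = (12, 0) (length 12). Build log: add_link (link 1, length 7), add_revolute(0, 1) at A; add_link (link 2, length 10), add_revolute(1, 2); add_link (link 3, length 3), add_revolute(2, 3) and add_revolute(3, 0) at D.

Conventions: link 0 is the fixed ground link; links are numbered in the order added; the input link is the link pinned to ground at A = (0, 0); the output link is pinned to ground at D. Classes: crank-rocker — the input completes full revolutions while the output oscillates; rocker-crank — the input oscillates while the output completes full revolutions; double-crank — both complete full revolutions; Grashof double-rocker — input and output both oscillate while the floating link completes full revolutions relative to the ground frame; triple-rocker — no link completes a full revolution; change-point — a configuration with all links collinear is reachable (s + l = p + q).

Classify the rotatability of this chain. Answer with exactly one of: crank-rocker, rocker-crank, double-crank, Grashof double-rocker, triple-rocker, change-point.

lengths: ground=12, input=7, coupler=10, output=3
sorted: s=3 (shortest), l=12 (longest), p+q=17
s + l = 15 vs p + q = 17
s + l < p + q (Grashof) with shortest = output link → rocker-crank

rocker-crank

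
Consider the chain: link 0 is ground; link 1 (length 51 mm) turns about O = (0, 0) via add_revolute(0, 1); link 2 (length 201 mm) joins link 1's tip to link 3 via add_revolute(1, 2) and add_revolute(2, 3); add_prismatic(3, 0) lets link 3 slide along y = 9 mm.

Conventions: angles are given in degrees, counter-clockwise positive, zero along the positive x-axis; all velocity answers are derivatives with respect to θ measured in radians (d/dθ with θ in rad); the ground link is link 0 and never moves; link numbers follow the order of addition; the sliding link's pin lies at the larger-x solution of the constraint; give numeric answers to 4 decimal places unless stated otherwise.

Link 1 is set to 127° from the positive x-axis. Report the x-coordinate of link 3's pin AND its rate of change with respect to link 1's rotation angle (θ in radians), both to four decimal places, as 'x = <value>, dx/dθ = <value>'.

geometry: r = 51 mm, L = 201 mm, e = 9 mm
crank pin P = (r cos θ, r sin θ) = (-30.692566, 40.730411)
h = r sin θ − e = 40.730411 − 9 = 31.730411
x = r cos θ + √(L² − h²) = -30.692566 + 198.479674 = 167.787108
dx/dθ = −r sin θ − h·r cos θ/√(L² − h²) (θ in radians; h = 31.730411) = -35.823673

x = 167.7871, dx/dθ = -35.8237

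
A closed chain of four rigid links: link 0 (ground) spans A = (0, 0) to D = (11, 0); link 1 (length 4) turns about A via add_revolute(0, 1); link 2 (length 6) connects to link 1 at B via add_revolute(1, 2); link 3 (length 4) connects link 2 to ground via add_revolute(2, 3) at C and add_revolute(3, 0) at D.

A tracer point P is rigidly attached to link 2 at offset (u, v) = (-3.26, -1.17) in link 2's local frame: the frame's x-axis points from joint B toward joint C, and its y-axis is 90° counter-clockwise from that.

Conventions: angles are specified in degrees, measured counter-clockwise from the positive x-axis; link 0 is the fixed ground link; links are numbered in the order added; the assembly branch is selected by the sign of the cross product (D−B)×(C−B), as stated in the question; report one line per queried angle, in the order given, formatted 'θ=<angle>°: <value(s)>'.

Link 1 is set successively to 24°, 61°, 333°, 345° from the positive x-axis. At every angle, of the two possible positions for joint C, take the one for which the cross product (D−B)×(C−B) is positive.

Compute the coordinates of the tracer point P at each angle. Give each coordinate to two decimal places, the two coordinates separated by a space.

A=(0,0), D=(11.00,0)
θ=24°: B = A + 4.00·(cos24°, sin24°) = (3.6542, 1.6269)
θ=24°: |BD| = 7.5238
θ=24°: circle(B,6.00) ∩ circle(D,4.00): a=5.0910, h=3.1751
θ=24°:   candidates: C₊=(9.3113,3.6261) cross=23.889; C₋=(7.9382,-2.5739) cross=-23.889
θ=24°:   branch + wants cross > 0 → take C=(9.3113,3.6261) (cross=23.889)
θ=24°: ex = (C−B)/|BC| = (0.9429,0.3332); ey = (-0.3332,0.9429)
θ=24°: P = B + -3.26·ex + -1.17·ey = (0.9703,-0.5624)
θ=61°: B = A + 4.00·(cos61°, sin61°) = (1.9392, 3.4985)
θ=61°: |BD| = 9.7127
θ=61°: circle(B,6.00) ∩ circle(D,4.00): a=5.8859, h=1.1644
θ=61°:   candidates: C₊=(7.8495,2.4646) cross=11.309; C₋=(7.0107,0.2922) cross=-11.309
θ=61°:   branch + wants cross > 0 → take C=(7.8495,2.4646) (cross=11.309)
θ=61°: ex = (C−B)/|BC| = (0.9850,-0.1723); ey = (0.1723,0.9850)
θ=61°: P = B + -3.26·ex + -1.17·ey = (-1.4736,2.9077)
θ=333°: B = A + 4.00·(cos333°, sin333°) = (3.5640, -1.8160)
θ=333°: |BD| = 7.6545
θ=333°: circle(B,6.00) ∩ circle(D,4.00): a=5.1337, h=3.1057
θ=333°:   candidates: C₊=(7.8143,2.4190) cross=23.773; C₋=(9.2879,-3.6151) cross=-23.773
θ=333°:   branch + wants cross > 0 → take C=(7.8143,2.4190) (cross=23.773)
θ=333°: ex = (C−B)/|BC| = (0.7084,0.7058); ey = (-0.7058,0.7084)
θ=333°: P = B + -3.26·ex + -1.17·ey = (2.0805,-4.9458)
θ=345°: B = A + 4.00·(cos345°, sin345°) = (3.8637, -1.0353)
θ=345°: |BD| = 7.2110
θ=345°: circle(B,6.00) ∩ circle(D,4.00): a=4.9923, h=3.3282
θ=345°:   candidates: C₊=(8.3264,2.9752) cross=24.000; C₋=(9.2821,-3.6123) cross=-24.000
θ=345°:   branch + wants cross > 0 → take C=(8.3264,2.9752) (cross=24.000)
θ=345°: ex = (C−B)/|BC| = (0.7438,0.6684); ey = (-0.6684,0.7438)
θ=345°: P = B + -3.26·ex + -1.17·ey = (2.2210,-4.0845)

θ=24°: 0.97 -0.56
θ=61°: -1.47 2.91
θ=333°: 2.08 -4.95
θ=345°: 2.22 -4.08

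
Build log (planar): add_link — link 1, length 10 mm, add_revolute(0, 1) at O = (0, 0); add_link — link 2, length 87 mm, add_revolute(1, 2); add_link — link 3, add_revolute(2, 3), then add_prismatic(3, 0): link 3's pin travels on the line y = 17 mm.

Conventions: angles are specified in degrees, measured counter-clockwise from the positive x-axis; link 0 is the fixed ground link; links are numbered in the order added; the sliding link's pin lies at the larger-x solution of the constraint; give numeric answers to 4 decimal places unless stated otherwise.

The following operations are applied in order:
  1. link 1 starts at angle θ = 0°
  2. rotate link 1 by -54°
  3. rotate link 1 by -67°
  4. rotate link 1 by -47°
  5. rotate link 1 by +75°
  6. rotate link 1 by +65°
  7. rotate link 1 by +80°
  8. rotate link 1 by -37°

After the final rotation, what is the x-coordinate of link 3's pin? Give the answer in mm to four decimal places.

geometry: r = 10 mm, L = 87 mm, e = 17 mm; θ starts at 0°
rotate link 1 by -54°: θ ← 0° -54° = -54°
rotate link 1 by -67°: θ ← -54° -67° = -121°
rotate link 1 by -47°: θ ← -121° -47° = -168°
rotate link 1 by +75°: θ ← -168° +75° = -93°
rotate link 1 by +65°: θ ← -93° +65° = -28°
rotate link 1 by +80°: θ ← -28° +80° = 52°
rotate link 1 by -37°: θ ← 52° -37° = 15°
crank pin P = (r cos θ, r sin θ) = (9.659258, 2.588190)
h = r sin θ − e = 2.588190 − 17 = -14.411810
x = r cos θ + √(L² − h²) = 9.659258 + 85.798017 = 95.457275

95.4573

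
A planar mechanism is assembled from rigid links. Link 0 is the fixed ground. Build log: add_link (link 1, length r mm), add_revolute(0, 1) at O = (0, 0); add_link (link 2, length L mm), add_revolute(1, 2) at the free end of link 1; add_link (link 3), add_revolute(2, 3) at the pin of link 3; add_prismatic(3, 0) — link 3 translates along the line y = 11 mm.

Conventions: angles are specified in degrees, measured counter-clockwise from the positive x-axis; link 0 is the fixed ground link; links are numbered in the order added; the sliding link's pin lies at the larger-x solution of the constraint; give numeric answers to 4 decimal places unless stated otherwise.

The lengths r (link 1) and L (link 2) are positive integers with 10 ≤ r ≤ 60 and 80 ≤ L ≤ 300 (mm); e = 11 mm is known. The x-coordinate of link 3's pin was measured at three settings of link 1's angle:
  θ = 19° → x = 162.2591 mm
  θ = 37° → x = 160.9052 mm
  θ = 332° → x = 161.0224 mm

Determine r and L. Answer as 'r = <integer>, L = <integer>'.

constraint per measurement: (x − r cos θ)² + (r sin θ − e)² = L²
subtracting the θ₁ and θ₂ equations cancels the r² and L² terms:
r = (x₁² − x₂²) / (2[(x₁cos θ₁ + e sin θ₁) − (x₂cos θ₂ + e sin θ₂)]) = 10.0004 → r = 10
L² = (x₁ − r cos θ₁)² + (r sin θ₁ − e)² = 23409.0107 → L = 153.0000 → L = 153
check at θ₃=332°: x = 161.0224 (printed 161.0224) ✓

r = 10, L = 153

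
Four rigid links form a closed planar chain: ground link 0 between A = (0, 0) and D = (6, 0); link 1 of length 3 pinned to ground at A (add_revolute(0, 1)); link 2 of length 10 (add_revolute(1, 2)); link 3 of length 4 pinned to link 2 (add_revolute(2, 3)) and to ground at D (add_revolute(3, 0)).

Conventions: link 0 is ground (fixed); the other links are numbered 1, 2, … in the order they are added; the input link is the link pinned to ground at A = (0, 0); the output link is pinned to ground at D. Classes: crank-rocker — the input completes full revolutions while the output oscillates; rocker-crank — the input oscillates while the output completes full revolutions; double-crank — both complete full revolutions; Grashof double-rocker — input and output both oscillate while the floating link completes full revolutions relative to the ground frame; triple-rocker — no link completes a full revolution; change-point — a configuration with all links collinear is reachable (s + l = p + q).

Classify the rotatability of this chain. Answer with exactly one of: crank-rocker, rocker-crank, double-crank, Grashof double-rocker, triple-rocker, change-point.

lengths: ground=6, input=3, coupler=10, output=4
sorted: s=3 (shortest), l=10 (longest), p+q=10
s + l = 13 vs p + q = 10
s + l > p + q → non-Grashof → no link fully rotates → triple-rocker

triple-rocker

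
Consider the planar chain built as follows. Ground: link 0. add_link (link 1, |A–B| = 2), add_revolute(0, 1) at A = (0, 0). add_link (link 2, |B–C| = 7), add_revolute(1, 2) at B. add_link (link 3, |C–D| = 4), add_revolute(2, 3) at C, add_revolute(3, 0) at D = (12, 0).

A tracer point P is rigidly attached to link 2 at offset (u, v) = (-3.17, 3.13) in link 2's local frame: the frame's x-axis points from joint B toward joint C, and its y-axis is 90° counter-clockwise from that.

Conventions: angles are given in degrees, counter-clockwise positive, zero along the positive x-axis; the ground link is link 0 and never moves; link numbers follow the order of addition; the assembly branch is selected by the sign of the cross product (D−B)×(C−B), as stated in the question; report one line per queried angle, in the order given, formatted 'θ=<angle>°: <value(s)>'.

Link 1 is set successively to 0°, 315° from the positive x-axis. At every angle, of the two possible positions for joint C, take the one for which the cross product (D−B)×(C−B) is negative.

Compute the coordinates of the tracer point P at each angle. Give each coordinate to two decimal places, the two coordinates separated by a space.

A=(0,0), D=(12.00,0)
θ=0°: B = A + 2.00·(cos0°, sin0°) = (2.0000, 0.0000)
θ=0°: |BD| = 10.0000
θ=0°: circle(B,7.00) ∩ circle(D,4.00): a=6.6500, h=2.1857
θ=0°:   candidates: C₊=(8.6500,2.1857) cross=21.857; C₋=(8.6500,-2.1857) cross=-21.857
θ=0°:   branch - wants cross < 0 → take C=(8.6500,-2.1857) (cross=-21.857)
θ=0°: ex = (C−B)/|BC| = (0.9500,-0.3122); ey = (0.3122,0.9500)
θ=0°: P = B + -3.17·ex + 3.13·ey = (-0.0342,3.9633)
θ=315°: B = A + 2.00·(cos315°, sin315°) = (1.4142, -1.4142)
θ=315°: |BD| = 10.6798
θ=315°: circle(B,7.00) ∩ circle(D,4.00): a=6.8849, h=1.2643
θ=315°:   candidates: C₊=(8.0711,0.7506) cross=13.502; C₋=(8.4059,-1.7557) cross=-13.502
θ=315°:   branch - wants cross < 0 → take C=(8.4059,-1.7557) (cross=-13.502)
θ=315°: ex = (C−B)/|BC| = (0.9988,-0.0488); ey = (0.0488,0.9988)
θ=315°: P = B + -3.17·ex + 3.13·ey = (-1.5993,1.8667)

θ=0°: -0.03 3.96
θ=315°: -1.60 1.87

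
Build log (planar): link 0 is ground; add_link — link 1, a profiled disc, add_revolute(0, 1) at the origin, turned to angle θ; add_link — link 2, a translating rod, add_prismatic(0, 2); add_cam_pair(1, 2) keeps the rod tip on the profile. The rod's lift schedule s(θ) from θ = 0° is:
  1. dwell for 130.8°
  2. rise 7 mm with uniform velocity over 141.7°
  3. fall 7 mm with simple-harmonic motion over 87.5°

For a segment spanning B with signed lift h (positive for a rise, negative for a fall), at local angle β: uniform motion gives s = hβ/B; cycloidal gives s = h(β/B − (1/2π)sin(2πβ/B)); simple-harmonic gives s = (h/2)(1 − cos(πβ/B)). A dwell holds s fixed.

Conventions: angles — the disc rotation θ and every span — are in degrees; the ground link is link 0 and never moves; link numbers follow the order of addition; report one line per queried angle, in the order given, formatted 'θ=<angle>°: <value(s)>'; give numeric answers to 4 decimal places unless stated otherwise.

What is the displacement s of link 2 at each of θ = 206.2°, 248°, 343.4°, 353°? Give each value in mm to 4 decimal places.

seg 1 [0°–130.8°] dwell: s stays 0.0000
seg 2 [130.8°–272.5°] uniform, h=7: θ=206.2° here. β=75.4, B=141.7. 7·75.4/141.7 = 3.7248 → s = 3.7248
seg 2 [130.8°–272.5°] uniform, h=7: θ=248° here. β=117.2, B=141.7. 7·117.2/141.7 = 5.7897 → s = 5.7897
seg 2 [130.8°–272.5°] uniform, h=7: full span → s += 7 → s = 7.0000
seg 3 [272.5°–360°] simple-harmonic, h=-7: θ=343.4° here. β=70.9, B=87.5. -7/2·(1 − cos(π·0.8103)) = -6.3965 → s = 0.6035
seg 3 [272.5°–360°] simple-harmonic, h=-7: θ=353° here. β=80.5, B=87.5. -7/2·(1 − cos(π·0.9200)) = -6.8900 → s = 0.1100

θ=206.2°: 3.7248
θ=248°: 5.7897
θ=343.4°: 0.6035
θ=353°: 0.1100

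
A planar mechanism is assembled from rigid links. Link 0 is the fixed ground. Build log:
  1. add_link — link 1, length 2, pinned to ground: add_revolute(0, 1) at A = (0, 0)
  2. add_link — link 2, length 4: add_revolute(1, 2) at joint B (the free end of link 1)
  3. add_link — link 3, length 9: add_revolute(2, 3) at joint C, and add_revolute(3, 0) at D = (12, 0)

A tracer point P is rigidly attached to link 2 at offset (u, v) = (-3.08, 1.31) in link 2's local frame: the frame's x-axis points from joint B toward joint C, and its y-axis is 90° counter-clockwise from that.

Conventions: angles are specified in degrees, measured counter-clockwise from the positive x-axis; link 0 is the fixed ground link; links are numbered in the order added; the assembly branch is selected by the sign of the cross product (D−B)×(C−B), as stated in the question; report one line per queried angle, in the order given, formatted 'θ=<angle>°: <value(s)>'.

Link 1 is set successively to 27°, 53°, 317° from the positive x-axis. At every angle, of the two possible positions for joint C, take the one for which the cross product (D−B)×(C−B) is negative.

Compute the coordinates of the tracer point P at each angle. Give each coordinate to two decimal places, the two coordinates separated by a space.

A=(0,0), D=(12.00,0)
θ=27°: B = A + 2.00·(cos27°, sin27°) = (1.7820, 0.9080)
θ=27°: |BD| = 10.2582
θ=27°: circle(B,4.00) ∩ circle(D,9.00): a=1.9609, h=3.4864
θ=27°:   candidates: C₊=(4.0438,4.2071) cross=35.764; C₋=(3.4267,-2.7383) cross=-35.764
θ=27°:   branch - wants cross < 0 → take C=(3.4267,-2.7383) (cross=-35.764)
θ=27°: ex = (C−B)/|BC| = (0.4112,-0.9116); ey = (0.9116,0.4112)
θ=27°: P = B + -3.08·ex + 1.31·ey = (1.7098,4.2542)
θ=53°: B = A + 2.00·(cos53°, sin53°) = (1.2036, 1.5973)
θ=53°: |BD| = 10.9139
θ=53°: circle(B,4.00) ∩ circle(D,9.00): a=2.4791, h=3.1391
θ=53°:   candidates: C₊=(4.1154,4.3398) cross=34.260; C₋=(3.1966,-1.8709) cross=-34.260
θ=53°:   branch - wants cross < 0 → take C=(3.1966,-1.8709) (cross=-34.260)
θ=53°: ex = (C−B)/|BC| = (0.4982,-0.8670); ey = (0.8670,0.4982)
θ=53°: P = B + -3.08·ex + 1.31·ey = (0.8049,4.9204)
θ=317°: B = A + 2.00·(cos317°, sin317°) = (1.4627, -1.3640)
θ=317°: |BD| = 10.6252
θ=317°: circle(B,4.00) ∩ circle(D,9.00): a=2.2538, h=3.3046
θ=317°:   candidates: C₊=(3.2737,2.2026) cross=35.112; C₋=(4.1221,-4.3519) cross=-35.112
θ=317°:   branch - wants cross < 0 → take C=(4.1221,-4.3519) (cross=-35.112)
θ=317°: ex = (C−B)/|BC| = (0.6649,-0.7470); ey = (0.7470,0.6649)
θ=317°: P = B + -3.08·ex + 1.31·ey = (0.3935,1.8076)

θ=27°: 1.71 4.25
θ=53°: 0.80 4.92
θ=317°: 0.39 1.81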